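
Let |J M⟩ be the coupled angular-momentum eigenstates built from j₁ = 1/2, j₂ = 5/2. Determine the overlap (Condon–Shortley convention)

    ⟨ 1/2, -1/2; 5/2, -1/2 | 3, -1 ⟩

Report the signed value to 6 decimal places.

+0.816497  (= +√(2/3))

triangle: 0!×1!×5!/7! = 120/5040
(j±m)!: 0!×1!×2!×3!×2!×4! = 576
prefactor² = (2J+1)×Δ×N² = 96
  k=0: +1/(0!×0!×1!×2!×0!×3!) = 1/12
Σ = 1/12  ⇒  CG² = 96×1/12² = 2/3
CG = +√(2/3) = +0.816497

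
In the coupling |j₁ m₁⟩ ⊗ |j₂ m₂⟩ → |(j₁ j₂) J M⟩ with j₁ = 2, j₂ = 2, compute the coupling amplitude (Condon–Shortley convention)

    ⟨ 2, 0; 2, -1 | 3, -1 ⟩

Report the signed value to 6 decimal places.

√[7·1!3!3!/8! · 2!2!1!3!2!4!] = √(36/5)
  +(−1)^0/∏(0,1,2,1,1,2)! = 1/4  (running 1/4)
  +(−1)^1/∏(1,0,1,0,2,3)! = -1/12  (running 1/6)
⟨..|..⟩ = √(36/5)·(1/6) = +0.447214

+0.447214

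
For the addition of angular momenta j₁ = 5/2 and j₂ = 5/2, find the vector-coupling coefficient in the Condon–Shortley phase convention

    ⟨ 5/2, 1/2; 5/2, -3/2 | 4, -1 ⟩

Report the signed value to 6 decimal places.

+0.597614

triangle: 1!*4!*4!/10! = 576/3628800
(j±m)!: 3!*2!*1!*4!*3!*5! = 207360
prefactor² = (2J+1)*Δ*N² = 10368/35
  k=0: +1/(0!*1!*2!*1!*2!*3!) = 1/24
  k=1: −1/(1!*0!*1!*0!*3!*4!) = -1/144
Σ = 5/144  ⇒  CG² = 10368/35*5/144² = 5/14
CG = +√(5/14) = +0.597614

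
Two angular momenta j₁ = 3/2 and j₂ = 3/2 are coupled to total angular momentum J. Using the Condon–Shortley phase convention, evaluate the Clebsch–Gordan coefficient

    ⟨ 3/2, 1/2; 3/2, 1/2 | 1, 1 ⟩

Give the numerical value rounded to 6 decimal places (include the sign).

−√(2/5) ≈ -0.632456

triangle: 2!×1!×1!/5! = 2/120
(j±m)!: 2!×1!×2!×1!×2!×0! = 8
prefactor² = (2J+1)×Δ×N² = 2/5
  k=1: −1/(1!×1!×0!×1!×1!×0!) = -1
Σ = -1  ⇒  CG² = 2/5×(-1)² = 2/5
CG = −√(2/5) = -0.632456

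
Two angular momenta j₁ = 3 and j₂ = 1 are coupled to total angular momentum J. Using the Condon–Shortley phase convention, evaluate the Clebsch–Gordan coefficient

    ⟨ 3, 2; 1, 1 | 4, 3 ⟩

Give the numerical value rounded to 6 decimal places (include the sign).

√[9·0!6!2!/9! · 5!1!2!0!7!1!] = √(43200)
  +(−1)^0/∏(0,0,1,2,5,0)! = 1/240  (running 1/240)
⟨..|..⟩ = √(43200)·(1/240) = +0.866025

+√(3/4) = +0.866025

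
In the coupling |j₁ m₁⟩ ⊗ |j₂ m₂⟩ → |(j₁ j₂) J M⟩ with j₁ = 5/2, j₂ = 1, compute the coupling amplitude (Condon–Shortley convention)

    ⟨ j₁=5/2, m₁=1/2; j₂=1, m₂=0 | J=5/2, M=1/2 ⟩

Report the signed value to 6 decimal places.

+√(1/35) = +0.169031

triangle: 1!×4!×1!/7! = 24/5040
(j±m)!: 3!×2!×1!×1!×3!×2! = 144
prefactor² = (2J+1)×Δ×N² = 144/35
  k=0: +1/(0!×1!×2!×1!×2!×0!) = 1/4
  k=1: −1/(1!×0!×1!×0!×3!×1!) = -1/6
Σ = 1/12  ⇒  CG² = 144/35×1/12² = 1/35
CG = +√(1/35) = +0.169031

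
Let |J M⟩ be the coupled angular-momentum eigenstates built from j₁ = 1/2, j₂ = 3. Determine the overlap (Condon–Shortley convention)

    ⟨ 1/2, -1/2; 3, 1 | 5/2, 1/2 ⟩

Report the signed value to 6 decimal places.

−√(4/7) = -0.755929

√[6·1!0!5!/7! · 0!1!4!2!3!2!] = √(576/7)
  +(−1)^1/∏(1,0,0,3,0,2)! = -1/12  (running -1/12)
⟨..|..⟩ = √(576/7)·(-1/12) = -0.755929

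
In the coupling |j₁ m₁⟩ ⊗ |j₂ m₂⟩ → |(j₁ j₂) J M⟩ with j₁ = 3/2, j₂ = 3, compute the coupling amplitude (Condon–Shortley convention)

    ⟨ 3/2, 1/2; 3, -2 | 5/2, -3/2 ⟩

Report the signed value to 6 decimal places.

j₁+j₂−J=2  J+j₁−j₂=1  J−j₁+j₂=4  j₁+j₂+J+1=8
(j₁±m₁, j₂±m₂, J±M) = (2,1,1,5,1,4)
P² = 288/7
sum k=0..1:
  [0] +1/12 = 1/12
  [1] −1/24 = -1/24
S = 1/24
C² = P²·S² = 1/14 ; C = +0.267261

+√(1/14) = +0.267261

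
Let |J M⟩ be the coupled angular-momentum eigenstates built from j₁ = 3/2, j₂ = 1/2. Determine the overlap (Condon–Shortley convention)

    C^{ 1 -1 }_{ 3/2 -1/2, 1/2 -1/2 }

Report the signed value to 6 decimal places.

+√(1/4) = +0.500000

j₁+j₂−J=1  J+j₁−j₂=2  J−j₁+j₂=0  j₁+j₂+J+1=4
(j₁±m₁, j₂±m₂, J±M) = (1,2,0,1,0,2)
P² = 1
sum k=0..0:
  [0] +1/2 = 1/2
S = 1/2
C² = P²·S² = 1/4 ; C = +0.500000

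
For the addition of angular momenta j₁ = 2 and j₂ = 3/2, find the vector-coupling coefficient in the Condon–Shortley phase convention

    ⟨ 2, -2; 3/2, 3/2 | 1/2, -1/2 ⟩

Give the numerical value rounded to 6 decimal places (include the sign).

−√(2/5) = -0.632456

j₁+j₂−J=3  J+j₁−j₂=1  J−j₁+j₂=0  j₁+j₂+J+1=5
(j₁±m₁, j₂±m₂, J±M) = (0,4,3,0,0,1)
P² = 72/5
sum k=3..3:
  [3] −1/6 = -1/6
S = -1/6
C² = P²·S² = 2/5 ; C = -0.632456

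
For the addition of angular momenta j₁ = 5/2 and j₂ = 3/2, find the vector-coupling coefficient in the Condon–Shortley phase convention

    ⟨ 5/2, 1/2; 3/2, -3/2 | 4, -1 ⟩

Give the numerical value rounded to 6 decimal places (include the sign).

+0.422577  (= +√(5/28))

triangle: 0!*5!*3!/9! = 720/362880
(j±m)!: 3!*2!*0!*3!*3!*5! = 51840
prefactor² = (2J+1)*Δ*N² = 6480/7
  k=0: +1/(0!*0!*2!*0!*3!*3!) = 1/72
Σ = 1/72  ⇒  CG² = 6480/7*1/72² = 5/28
CG = +√(5/28) = +0.422577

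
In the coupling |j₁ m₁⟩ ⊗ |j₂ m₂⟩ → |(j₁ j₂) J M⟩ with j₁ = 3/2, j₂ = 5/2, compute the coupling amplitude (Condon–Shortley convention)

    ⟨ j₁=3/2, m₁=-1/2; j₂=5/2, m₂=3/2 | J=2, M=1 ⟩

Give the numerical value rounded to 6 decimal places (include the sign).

+0.154303  (= +√(1/42))

j₁+j₂−J=2  J+j₁−j₂=1  J−j₁+j₂=3  j₁+j₂+J+1=7
(j₁±m₁, j₂±m₂, J±M) = (1,2,4,1,3,1)
P² = 24/7
sum k=1..2:
  [1] −1/6 = -1/6
  [2] +1/4 = 1/4
S = 1/12
C² = P²·S² = 1/42 ; C = +0.154303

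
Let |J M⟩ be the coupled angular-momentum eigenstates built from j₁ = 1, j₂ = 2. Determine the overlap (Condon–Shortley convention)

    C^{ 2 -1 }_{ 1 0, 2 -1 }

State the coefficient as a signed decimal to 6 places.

+0.408248  (= +√(1/6))

triangle: 1!·1!·3!/6! = 6/720
(j±m)!: 1!·1!·1!·3!·1!·3! = 36
prefactor² = (2J+1)·Δ·N² = 3/2
  k=0: +1/(0!·1!·1!·1!·0!·2!) = 1/2
  k=1: −1/(1!·0!·0!·0!·1!·3!) = -1/6
Σ = 1/3  ⇒  CG² = 3/2·1/3² = 1/6
CG = +√(1/6) = +0.408248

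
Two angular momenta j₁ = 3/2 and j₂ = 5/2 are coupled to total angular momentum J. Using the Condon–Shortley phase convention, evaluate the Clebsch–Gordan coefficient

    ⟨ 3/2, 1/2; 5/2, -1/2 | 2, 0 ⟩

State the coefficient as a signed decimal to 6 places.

triangle: 2!*1!*3!/7! = 12/5040
(j±m)!: 2!*1!*2!*3!*2!*2! = 96
prefactor² = (2J+1)*Δ*N² = 8/7
  k=0: +1/(0!*2!*1!*2!*0!*1!) = 1/4
  k=1: −1/(1!*1!*0!*1!*1!*2!) = -1/2
Σ = -1/4  ⇒  CG² = 8/7*(-1/4)² = 1/14
CG = −√(1/14) = -0.267261

-0.267261  (= −√(1/14))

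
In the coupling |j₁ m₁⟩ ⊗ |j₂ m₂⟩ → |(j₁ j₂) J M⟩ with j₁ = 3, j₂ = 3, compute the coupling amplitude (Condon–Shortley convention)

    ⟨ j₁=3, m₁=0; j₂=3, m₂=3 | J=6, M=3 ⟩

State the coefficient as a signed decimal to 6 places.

√[13·0!6!6!/13! · 3!3!6!0!9!3!] = √(671846400/11)
  +(−1)^0/∏(0,0,3,6,3,0)! = 1/25920  (running 1/25920)
⟨..|..⟩ = √(671846400/11)·(1/25920) = +0.301511

+√(1/11) = +0.301511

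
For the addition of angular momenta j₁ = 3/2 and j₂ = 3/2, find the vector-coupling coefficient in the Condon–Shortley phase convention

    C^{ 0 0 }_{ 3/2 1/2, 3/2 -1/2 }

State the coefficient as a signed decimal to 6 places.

√[1·3!0!0!/4! · 2!1!1!2!0!0!] = √(1)
  +(−1)^1/∏(1,2,0,0,0,0)! = -1/2  (running -1/2)
⟨..|..⟩ = √(1)·(-1/2) = -0.500000

−√(1/4) ≈ -0.500000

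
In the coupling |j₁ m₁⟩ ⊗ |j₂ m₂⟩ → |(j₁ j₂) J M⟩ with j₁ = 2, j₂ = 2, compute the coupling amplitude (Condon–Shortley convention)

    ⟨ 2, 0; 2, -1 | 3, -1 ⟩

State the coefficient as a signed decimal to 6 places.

j₁+j₂−J=1  J+j₁−j₂=3  J−j₁+j₂=3  j₁+j₂+J+1=8
(j₁±m₁, j₂±m₂, J±M) = (2,2,1,3,2,4)
P² = 36/5
sum k=0..1:
  [0] +1/4 = 1/4
  [1] −1/12 = -1/12
S = 1/6
C² = P²·S² = 1/5 ; C = +0.447214

+√(1/5) = +0.447214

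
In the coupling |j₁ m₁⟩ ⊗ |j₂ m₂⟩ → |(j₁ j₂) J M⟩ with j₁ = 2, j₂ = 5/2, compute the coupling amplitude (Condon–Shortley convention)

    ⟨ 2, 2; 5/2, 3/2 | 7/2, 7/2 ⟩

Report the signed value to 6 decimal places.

+√(4/9) ≈ +0.666667

√[8·1!3!4!/9! · 4!0!4!1!7!0!] = √(9216)
  +(−1)^0/∏(0,1,0,4,3,0)! = 1/144  (running 1/144)
⟨..|..⟩ = √(9216)·(1/144) = +0.666667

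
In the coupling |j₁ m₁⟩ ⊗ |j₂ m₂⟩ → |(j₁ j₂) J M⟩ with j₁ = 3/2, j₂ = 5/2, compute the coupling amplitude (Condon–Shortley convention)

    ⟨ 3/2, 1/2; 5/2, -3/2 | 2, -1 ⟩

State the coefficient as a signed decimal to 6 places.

+√(1/42) ≈ +0.154303

√[5·2!1!3!/7! · 2!1!1!4!1!3!] = √(24/7)
  +(−1)^0/∏(0,2,1,1,0,2)! = 1/4  (running 1/4)
  +(−1)^1/∏(1,1,0,0,1,3)! = -1/6  (running 1/12)
⟨..|..⟩ = √(24/7)·(1/12) = +0.154303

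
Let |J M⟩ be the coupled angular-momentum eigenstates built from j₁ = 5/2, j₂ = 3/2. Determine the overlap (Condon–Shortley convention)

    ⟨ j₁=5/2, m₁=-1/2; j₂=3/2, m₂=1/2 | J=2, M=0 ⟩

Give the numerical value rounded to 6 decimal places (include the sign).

-0.267261  (= −√(1/14))

triangle: 2!·3!·1!/7! = 12/5040
(j±m)!: 2!·3!·2!·1!·2!·2! = 96
prefactor² = (2J+1)·Δ·N² = 8/7
  k=1: −1/(1!·1!·2!·1!·1!·0!) = -1/2
  k=2: +1/(2!·0!·1!·0!·2!·1!) = 1/4
Σ = -1/4  ⇒  CG² = 8/7·(-1/4)² = 1/14
CG = −√(1/14) = -0.267261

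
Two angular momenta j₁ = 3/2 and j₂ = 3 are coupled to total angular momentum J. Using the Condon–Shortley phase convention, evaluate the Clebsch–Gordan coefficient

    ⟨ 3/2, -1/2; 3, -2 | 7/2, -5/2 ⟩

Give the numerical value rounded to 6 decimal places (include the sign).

+√(1/7) ≈ +0.377964

j₁+j₂−J=1  J+j₁−j₂=2  J−j₁+j₂=5  j₁+j₂+J+1=9
(j₁±m₁, j₂±m₂, J±M) = (1,2,1,5,1,6)
P² = 6400/7
sum k=0..1:
  [0] +1/48 = 1/48
  [1] −1/120 = -1/120
S = 1/80
C² = P²·S² = 1/7 ; C = +0.377964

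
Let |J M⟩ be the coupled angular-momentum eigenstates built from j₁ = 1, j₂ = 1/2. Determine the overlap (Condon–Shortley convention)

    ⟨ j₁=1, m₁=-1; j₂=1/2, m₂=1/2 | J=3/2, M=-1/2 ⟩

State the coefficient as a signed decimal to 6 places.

j₁+j₂−J=0  J+j₁−j₂=2  J−j₁+j₂=1  j₁+j₂+J+1=4
(j₁±m₁, j₂±m₂, J±M) = (0,2,1,0,1,2)
P² = 4/3
sum k=0..0:
  [0] +1/2 = 1/2
S = 1/2
C² = P²·S² = 1/3 ; C = +0.577350

+0.577350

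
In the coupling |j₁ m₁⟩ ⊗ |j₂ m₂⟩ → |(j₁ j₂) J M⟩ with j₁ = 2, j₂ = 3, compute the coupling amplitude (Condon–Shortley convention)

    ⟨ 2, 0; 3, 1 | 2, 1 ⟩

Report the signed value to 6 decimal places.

+0.377964

√[5·3!1!3!/8! · 2!2!4!2!3!1!] = √(36/7)
  +(−1)^1/∏(1,2,1,3,0,0)! = -1/12  (running -1/12)
  +(−1)^2/∏(2,1,0,2,1,1)! = 1/4  (running 1/6)
⟨..|..⟩ = √(36/7)·(1/6) = +0.377964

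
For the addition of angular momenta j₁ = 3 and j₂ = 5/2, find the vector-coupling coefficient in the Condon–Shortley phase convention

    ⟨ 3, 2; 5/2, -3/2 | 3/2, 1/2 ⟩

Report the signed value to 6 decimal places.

-0.218218  (= −√(1/21))

triangle: 4!*2!*1!/8! = 48/40320
(j±m)!: 5!*1!*1!*4!*2!*1! = 5760
prefactor² = (2J+1)*Δ*N² = 192/7
  k=0: +1/(0!*4!*1!*1!*1!*0!) = 1/24
  k=1: −1/(1!*3!*0!*0!*2!*1!) = -1/12
Σ = -1/24  ⇒  CG² = 192/7*(-1/24)² = 1/21
CG = −√(1/21) = -0.218218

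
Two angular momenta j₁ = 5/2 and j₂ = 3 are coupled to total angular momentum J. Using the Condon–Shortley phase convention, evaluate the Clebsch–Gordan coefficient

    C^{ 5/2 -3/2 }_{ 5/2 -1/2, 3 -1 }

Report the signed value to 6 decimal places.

√[6·3!2!3!/9! · 2!3!2!4!1!4!] = √(576/35)
  +(−1)^1/∏(1,2,2,1,0,2)! = -1/8  (running -1/8)
  +(−1)^2/∏(2,1,1,0,1,3)! = 1/12  (running -1/24)
⟨..|..⟩ = √(576/35)·(-1/24) = -0.169031

−√(1/35) ≈ -0.169031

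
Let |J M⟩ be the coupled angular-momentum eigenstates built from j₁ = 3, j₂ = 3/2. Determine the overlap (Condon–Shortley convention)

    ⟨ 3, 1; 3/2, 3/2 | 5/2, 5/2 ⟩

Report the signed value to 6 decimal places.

j₁+j₂−J=2  J+j₁−j₂=4  J−j₁+j₂=1  j₁+j₂+J+1=8
(j₁±m₁, j₂±m₂, J±M) = (4,2,3,0,5,0)
P² = 1728/7
sum k=2..2:
  [2] +1/48 = 1/48
S = 1/48
C² = P²·S² = 3/28 ; C = +0.327327

+√(3/28) ≈ +0.327327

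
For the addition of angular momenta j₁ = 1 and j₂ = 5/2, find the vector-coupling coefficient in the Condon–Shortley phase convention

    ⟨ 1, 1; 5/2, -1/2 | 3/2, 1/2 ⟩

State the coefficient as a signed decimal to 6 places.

triangle: 2!*0!*3!/6! = 12/720
(j±m)!: 2!*0!*2!*3!*2!*1! = 48
prefactor² = (2J+1)*Δ*N² = 16/5
  k=0: +1/(0!*2!*0!*2!*0!*1!) = 1/4
Σ = 1/4  ⇒  CG² = 16/5*1/4² = 1/5
CG = +√(1/5) = +0.447214

+0.447214  (= +√(1/5))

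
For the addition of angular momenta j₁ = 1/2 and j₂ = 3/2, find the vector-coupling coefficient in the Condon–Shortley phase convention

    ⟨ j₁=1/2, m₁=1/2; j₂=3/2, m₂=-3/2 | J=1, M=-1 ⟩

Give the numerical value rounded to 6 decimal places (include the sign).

√[3·1!0!2!/4! · 1!0!0!3!0!2!] = √(3)
  +(−1)^0/∏(0,1,0,0,0,2)! = 1/2  (running 1/2)
⟨..|..⟩ = √(3)·(1/2) = +0.866025

+0.866025  (= +√(3/4))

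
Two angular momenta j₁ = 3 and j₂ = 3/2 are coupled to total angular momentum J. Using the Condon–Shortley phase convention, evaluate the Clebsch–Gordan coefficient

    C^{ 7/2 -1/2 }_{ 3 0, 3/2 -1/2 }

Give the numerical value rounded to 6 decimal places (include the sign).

triangle: 1!×5!×2!/9! = 240/362880
(j±m)!: 3!×3!×1!×2!×3!×4! = 10368
prefactor² = (2J+1)×Δ×N² = 384/7
  k=0: +1/(0!×1!×3!×1!×2!×1!) = 1/12
  k=1: −1/(1!×0!×2!×0!×3!×2!) = -1/24
Σ = 1/24  ⇒  CG² = 384/7×1/24² = 2/21
CG = +√(2/21) = +0.308607

+√(2/21) = +0.308607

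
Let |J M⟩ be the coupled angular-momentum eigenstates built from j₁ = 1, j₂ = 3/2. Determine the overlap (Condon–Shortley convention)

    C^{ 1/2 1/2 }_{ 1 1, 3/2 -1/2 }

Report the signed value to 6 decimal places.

j₁+j₂−J=2  J+j₁−j₂=0  J−j₁+j₂=1  j₁+j₂+J+1=4
(j₁±m₁, j₂±m₂, J±M) = (2,0,1,2,1,0)
P² = 2/3
sum k=0..0:
  [0] +1/2 = 1/2
S = 1/2
C² = P²·S² = 1/6 ; C = +0.408248

+√(1/6) ≈ +0.408248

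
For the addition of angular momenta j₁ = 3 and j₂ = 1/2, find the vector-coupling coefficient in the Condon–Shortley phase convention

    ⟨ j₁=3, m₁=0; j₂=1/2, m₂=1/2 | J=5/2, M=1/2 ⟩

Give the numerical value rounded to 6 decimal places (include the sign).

j₁+j₂−J=1  J+j₁−j₂=5  J−j₁+j₂=0  j₁+j₂+J+1=7
(j₁±m₁, j₂±m₂, J±M) = (3,3,1,0,3,2)
P² = 432/7
sum k=1..1:
  [1] −1/12 = -1/12
S = -1/12
C² = P²·S² = 3/7 ; C = -0.654654

-0.654654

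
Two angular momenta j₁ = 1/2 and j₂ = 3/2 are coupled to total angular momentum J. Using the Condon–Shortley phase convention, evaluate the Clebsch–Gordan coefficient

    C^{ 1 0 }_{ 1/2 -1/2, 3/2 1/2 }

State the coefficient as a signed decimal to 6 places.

−√(1/2) = -0.707107

√[3·1!0!2!/4! · 0!1!2!1!1!1!] = √(1/2)
  +(−1)^1/∏(1,0,0,1,0,1)! = -1  (running -1)
⟨..|..⟩ = √(1/2)·(-1) = -0.707107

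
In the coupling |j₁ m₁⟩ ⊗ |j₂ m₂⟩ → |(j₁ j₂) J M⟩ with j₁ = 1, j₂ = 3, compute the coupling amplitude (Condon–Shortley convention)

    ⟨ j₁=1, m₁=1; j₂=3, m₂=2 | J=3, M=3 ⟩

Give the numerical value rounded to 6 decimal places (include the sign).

+√(1/4) = +0.500000

triangle: 1!·1!·5!/8! = 120/40320
(j±m)!: 2!·0!·5!·1!·6!·0! = 172800
prefactor² = (2J+1)·Δ·N² = 3600
  k=0: +1/(0!·1!·0!·5!·1!·0!) = 1/120
Σ = 1/120  ⇒  CG² = 3600·1/120² = 1/4
CG = +√(1/4) = +0.500000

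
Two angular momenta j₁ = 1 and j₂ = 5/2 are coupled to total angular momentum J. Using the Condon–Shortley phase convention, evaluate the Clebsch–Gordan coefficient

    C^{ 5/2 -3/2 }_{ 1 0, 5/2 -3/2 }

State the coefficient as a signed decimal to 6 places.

+√(9/35) = +0.507093

j₁+j₂−J=1  J+j₁−j₂=1  J−j₁+j₂=4  j₁+j₂+J+1=7
(j₁±m₁, j₂±m₂, J±M) = (1,1,1,4,1,4)
P² = 576/35
sum k=0..1:
  [0] +1/6 = 1/6
  [1] −1/24 = -1/24
S = 1/8
C² = P²·S² = 9/35 ; C = +0.507093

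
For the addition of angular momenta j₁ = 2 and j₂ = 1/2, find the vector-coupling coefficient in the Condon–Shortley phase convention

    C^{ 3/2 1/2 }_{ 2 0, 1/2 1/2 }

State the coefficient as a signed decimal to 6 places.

−√(2/5) = -0.632456

triangle: 1!·3!·0!/5! = 6/120
(j±m)!: 2!·2!·1!·0!·2!·1! = 8
prefactor² = (2J+1)·Δ·N² = 8/5
  k=1: −1/(1!·0!·1!·0!·2!·0!) = -1/2
Σ = -1/2  ⇒  CG² = 8/5·(-1/2)² = 2/5
CG = −√(2/5) = -0.632456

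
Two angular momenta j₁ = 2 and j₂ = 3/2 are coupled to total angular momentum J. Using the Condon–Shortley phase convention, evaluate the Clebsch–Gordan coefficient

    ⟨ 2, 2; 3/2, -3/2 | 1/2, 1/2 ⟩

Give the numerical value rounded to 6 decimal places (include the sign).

+√(2/5) = +0.632456

√[2·3!1!0!/5! · 4!0!0!3!1!0!] = √(72/5)
  +(−1)^0/∏(0,3,0,0,1,0)! = 1/6  (running 1/6)
⟨..|..⟩ = √(72/5)·(1/6) = +0.632456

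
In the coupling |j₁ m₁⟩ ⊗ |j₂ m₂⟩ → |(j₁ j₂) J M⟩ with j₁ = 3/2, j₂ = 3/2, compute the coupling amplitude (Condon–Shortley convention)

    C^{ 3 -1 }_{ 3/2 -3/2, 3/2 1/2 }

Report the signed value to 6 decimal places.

triangle: 0!*3!*3!/7! = 36/5040
(j±m)!: 0!*3!*2!*1!*2!*4! = 576
prefactor² = (2J+1)*Δ*N² = 144/5
  k=0: +1/(0!*0!*3!*2!*0!*1!) = 1/12
Σ = 1/12  ⇒  CG² = 144/5*1/12² = 1/5
CG = +√(1/5) = +0.447214

+√(1/5) ≈ +0.447214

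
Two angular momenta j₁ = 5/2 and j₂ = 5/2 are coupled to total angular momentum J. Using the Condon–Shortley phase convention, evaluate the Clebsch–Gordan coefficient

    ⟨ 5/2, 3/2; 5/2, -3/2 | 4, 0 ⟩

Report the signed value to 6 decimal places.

triangle: 1!·4!·4!/10! = 576/3628800
(j±m)!: 4!·1!·1!·4!·4!·4! = 331776
prefactor² = (2J+1)·Δ·N² = 82944/175
  k=0: +1/(0!·1!·1!·1!·3!·3!) = 1/36
  k=1: −1/(1!·0!·0!·0!·4!·4!) = -1/576
Σ = 5/192  ⇒  CG² = 82944/175·5/192² = 9/28
CG = +√(9/28) = +0.566947

+√(9/28) ≈ +0.566947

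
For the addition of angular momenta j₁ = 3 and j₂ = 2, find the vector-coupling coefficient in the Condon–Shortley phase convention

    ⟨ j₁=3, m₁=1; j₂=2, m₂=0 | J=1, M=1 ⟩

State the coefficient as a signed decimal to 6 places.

+√(6/35) ≈ +0.414039

j₁+j₂−J=4  J+j₁−j₂=2  J−j₁+j₂=0  j₁+j₂+J+1=7
(j₁±m₁, j₂±m₂, J±M) = (4,2,2,2,2,0)
P² = 384/35
sum k=2..2:
  [2] +1/8 = 1/8
S = 1/8
C² = P²·S² = 6/35 ; C = +0.414039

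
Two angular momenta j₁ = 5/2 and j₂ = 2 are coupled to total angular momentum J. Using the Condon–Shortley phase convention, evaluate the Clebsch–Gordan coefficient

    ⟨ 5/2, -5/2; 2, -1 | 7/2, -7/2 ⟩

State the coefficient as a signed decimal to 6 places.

j₁+j₂−J=1  J+j₁−j₂=4  J−j₁+j₂=3  j₁+j₂+J+1=9
(j₁±m₁, j₂±m₂, J±M) = (0,5,1,3,0,7)
P² = 11520
sum k=1..1:
  [1] −1/144 = -1/144
S = -1/144
C² = P²·S² = 5/9 ; C = -0.745356

−√(5/9) ≈ -0.745356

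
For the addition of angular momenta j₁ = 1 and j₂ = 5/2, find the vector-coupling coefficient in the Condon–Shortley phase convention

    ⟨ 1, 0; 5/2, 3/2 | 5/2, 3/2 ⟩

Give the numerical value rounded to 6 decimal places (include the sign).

−√(9/35) ≈ -0.507093

triangle: 1!·1!·4!/7! = 24/5040
(j±m)!: 1!·1!·4!·1!·4!·1! = 576
prefactor² = (2J+1)·Δ·N² = 576/35
  k=0: +1/(0!·1!·1!·4!·0!·0!) = 1/24
  k=1: −1/(1!·0!·0!·3!·1!·1!) = -1/6
Σ = -1/8  ⇒  CG² = 576/35·(-1/8)² = 9/35
CG = −√(9/35) = -0.507093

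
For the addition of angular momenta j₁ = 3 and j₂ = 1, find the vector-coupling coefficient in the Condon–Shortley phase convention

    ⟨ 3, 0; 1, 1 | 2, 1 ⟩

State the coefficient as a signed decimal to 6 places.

+0.377964

triangle: 2!·4!·0!/7! = 48/5040
(j±m)!: 3!·3!·2!·0!·3!·1! = 432
prefactor² = (2J+1)·Δ·N² = 144/7
  k=2: +1/(2!·0!·1!·0!·3!·0!) = 1/12
Σ = 1/12  ⇒  CG² = 144/7·1/12² = 1/7
CG = +√(1/7) = +0.377964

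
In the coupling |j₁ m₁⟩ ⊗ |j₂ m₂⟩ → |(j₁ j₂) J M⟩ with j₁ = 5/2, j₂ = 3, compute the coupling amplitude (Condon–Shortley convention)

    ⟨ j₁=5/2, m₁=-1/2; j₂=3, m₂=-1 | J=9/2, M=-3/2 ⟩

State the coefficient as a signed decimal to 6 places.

+√(5/231) = +0.147122

j₁+j₂−J=1  J+j₁−j₂=4  J−j₁+j₂=5  j₁+j₂+J+1=11
(j₁±m₁, j₂±m₂, J±M) = (2,3,2,4,3,6)
P² = 138240/77
sum k=0..1:
  [0] +1/72 = 1/72
  [1] −1/96 = -1/96
S = 1/288
C² = P²·S² = 5/231 ; C = +0.147122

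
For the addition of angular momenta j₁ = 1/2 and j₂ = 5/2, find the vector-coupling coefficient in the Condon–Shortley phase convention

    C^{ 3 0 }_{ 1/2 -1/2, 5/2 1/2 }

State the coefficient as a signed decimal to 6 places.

+√(1/2) = +0.707107

√[7·0!1!5!/7! · 0!1!3!2!3!3!] = √(72)
  +(−1)^0/∏(0,0,1,3,0,2)! = 1/12  (running 1/12)
⟨..|..⟩ = √(72)·(1/12) = +0.707107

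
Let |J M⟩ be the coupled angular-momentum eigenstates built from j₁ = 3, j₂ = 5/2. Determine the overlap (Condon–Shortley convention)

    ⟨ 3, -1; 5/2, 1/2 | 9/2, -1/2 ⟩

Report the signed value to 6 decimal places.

j₁+j₂−J=1  J+j₁−j₂=5  J−j₁+j₂=4  j₁+j₂+J+1=11
(j₁±m₁, j₂±m₂, J±M) = (2,4,3,2,4,5)
P² = 92160/77
sum k=0..1:
  [0] +1/144 = 1/144
  [1] −1/48 = -1/48
S = -1/72
C² = P²·S² = 160/693 ; C = -0.480500

−√(160/693) ≈ -0.480500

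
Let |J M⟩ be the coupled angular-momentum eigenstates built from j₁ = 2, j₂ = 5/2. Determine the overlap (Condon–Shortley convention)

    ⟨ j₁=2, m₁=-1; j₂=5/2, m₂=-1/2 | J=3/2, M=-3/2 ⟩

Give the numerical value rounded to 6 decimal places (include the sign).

triangle: 3!·1!·2!/7! = 12/5040
(j±m)!: 1!·3!·2!·3!·0!·3! = 432
prefactor² = (2J+1)·Δ·N² = 144/35
  k=2: +1/(2!·1!·1!·0!·0!·2!) = 1/4
Σ = 1/4  ⇒  CG² = 144/35·1/4² = 9/35
CG = +√(9/35) = +0.507093

+0.507093  (= +√(9/35))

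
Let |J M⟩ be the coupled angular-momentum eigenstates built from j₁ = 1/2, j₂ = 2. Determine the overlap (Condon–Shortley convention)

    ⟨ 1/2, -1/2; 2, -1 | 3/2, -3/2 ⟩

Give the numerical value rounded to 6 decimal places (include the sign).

√[4·1!0!3!/5! · 0!1!1!3!0!3!] = √(36/5)
  +(−1)^1/∏(1,0,0,0,0,3)! = -1/6  (running -1/6)
⟨..|..⟩ = √(36/5)·(-1/6) = -0.447214

-0.447214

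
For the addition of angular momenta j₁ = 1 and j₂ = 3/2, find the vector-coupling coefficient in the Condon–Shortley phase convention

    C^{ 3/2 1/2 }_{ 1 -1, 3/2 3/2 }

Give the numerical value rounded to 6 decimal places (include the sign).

j₁+j₂−J=1  J+j₁−j₂=1  J−j₁+j₂=2  j₁+j₂+J+1=5
(j₁±m₁, j₂±m₂, J±M) = (0,2,3,0,2,1)
P² = 8/5
sum k=1..1:
  [1] −1/2 = -1/2
S = -1/2
C² = P²·S² = 2/5 ; C = -0.632456

-0.632456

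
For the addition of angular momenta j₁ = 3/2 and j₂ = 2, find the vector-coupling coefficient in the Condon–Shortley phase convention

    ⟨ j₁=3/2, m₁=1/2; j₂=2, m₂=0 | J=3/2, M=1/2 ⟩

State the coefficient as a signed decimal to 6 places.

-0.447214  (= −√(1/5))

triangle: 2!×1!×2!/6! = 4/720
(j±m)!: 2!×1!×2!×2!×2!×1! = 16
prefactor² = (2J+1)×Δ×N² = 16/45
  k=0: +1/(0!×2!×1!×2!×0!×0!) = 1/4
  k=1: −1/(1!×1!×0!×1!×1!×1!) = -1
Σ = -3/4  ⇒  CG² = 16/45×(-3/4)² = 1/5
CG = −√(1/5) = -0.447214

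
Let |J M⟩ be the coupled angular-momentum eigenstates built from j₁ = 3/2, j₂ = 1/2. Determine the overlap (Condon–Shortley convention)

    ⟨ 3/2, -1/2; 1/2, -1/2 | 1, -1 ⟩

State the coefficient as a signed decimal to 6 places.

+√(1/4) = +0.500000

j₁+j₂−J=1  J+j₁−j₂=2  J−j₁+j₂=0  j₁+j₂+J+1=4
(j₁±m₁, j₂±m₂, J±M) = (1,2,0,1,0,2)
P² = 1
sum k=0..0:
  [0] +1/2 = 1/2
S = 1/2
C² = P²·S² = 1/4 ; C = +0.500000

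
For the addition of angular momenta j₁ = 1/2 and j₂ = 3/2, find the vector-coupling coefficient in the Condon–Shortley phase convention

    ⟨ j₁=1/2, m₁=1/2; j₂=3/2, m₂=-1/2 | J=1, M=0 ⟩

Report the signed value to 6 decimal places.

j₁+j₂−J=1  J+j₁−j₂=0  J−j₁+j₂=2  j₁+j₂+J+1=4
(j₁±m₁, j₂±m₂, J±M) = (1,0,1,2,1,1)
P² = 1/2
sum k=0..0:
  [0] +1/1 = 1
S = 1
C² = P²·S² = 1/2 ; C = +0.707107

+√(1/2) ≈ +0.707107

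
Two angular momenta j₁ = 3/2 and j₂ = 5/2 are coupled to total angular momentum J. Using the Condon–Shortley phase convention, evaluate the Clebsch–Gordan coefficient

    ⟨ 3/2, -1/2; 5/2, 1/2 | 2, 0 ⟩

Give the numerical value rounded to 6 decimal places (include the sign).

j₁+j₂−J=2  J+j₁−j₂=1  J−j₁+j₂=3  j₁+j₂+J+1=7
(j₁±m₁, j₂±m₂, J±M) = (1,2,3,2,2,2)
P² = 8/7
sum k=1..2:
  [1] −1/2 = -1/2
  [2] +1/4 = 1/4
S = -1/4
C² = P²·S² = 1/14 ; C = -0.267261

-0.267261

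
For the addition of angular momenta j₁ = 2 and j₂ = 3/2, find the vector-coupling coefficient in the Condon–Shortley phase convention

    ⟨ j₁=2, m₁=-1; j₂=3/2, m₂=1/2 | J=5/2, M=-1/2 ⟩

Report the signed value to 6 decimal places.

−√(5/14) ≈ -0.597614

triangle: 1!*3!*2!/7! = 12/5040
(j±m)!: 1!*3!*2!*1!*2!*3! = 144
prefactor² = (2J+1)*Δ*N² = 72/35
  k=0: +1/(0!*1!*3!*2!*0!*0!) = 1/12
  k=1: −1/(1!*0!*2!*1!*1!*1!) = -1/2
Σ = -5/12  ⇒  CG² = 72/35*(-5/12)² = 5/14
CG = −√(5/14) = -0.597614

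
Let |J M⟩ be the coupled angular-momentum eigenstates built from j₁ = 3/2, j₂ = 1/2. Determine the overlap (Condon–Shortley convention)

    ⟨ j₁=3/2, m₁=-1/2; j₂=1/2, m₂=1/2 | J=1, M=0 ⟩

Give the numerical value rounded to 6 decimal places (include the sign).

−√(1/2) ≈ -0.707107

√[3·1!2!0!/4! · 1!2!1!0!1!1!] = √(1/2)
  +(−1)^1/∏(1,0,1,0,1,0)! = -1  (running -1)
⟨..|..⟩ = √(1/2)·(-1) = -0.707107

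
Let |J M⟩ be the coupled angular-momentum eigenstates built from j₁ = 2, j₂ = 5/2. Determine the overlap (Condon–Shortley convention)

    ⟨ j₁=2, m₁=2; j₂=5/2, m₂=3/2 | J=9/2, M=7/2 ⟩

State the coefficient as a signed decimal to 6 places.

+0.745356

j₁+j₂−J=0  J+j₁−j₂=4  J−j₁+j₂=5  j₁+j₂+J+1=10
(j₁±m₁, j₂±m₂, J±M) = (4,0,4,1,8,1)
P² = 184320
sum k=0..0:
  [0] +1/576 = 1/576
S = 1/576
C² = P²·S² = 5/9 ; C = +0.745356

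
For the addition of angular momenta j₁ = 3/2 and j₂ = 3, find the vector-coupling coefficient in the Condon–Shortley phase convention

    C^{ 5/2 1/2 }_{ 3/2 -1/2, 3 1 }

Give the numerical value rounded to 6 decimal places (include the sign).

triangle: 2!*1!*4!/8! = 48/40320
(j±m)!: 1!*2!*4!*2!*3!*2! = 1152
prefactor² = (2J+1)*Δ*N² = 288/35
  k=1: −1/(1!*1!*1!*3!*0!*1!) = -1/6
  k=2: +1/(2!*0!*0!*2!*1!*2!) = 1/8
Σ = -1/24  ⇒  CG² = 288/35*(-1/24)² = 1/70
CG = −√(1/70) = -0.119523

-0.119523  (= −√(1/70))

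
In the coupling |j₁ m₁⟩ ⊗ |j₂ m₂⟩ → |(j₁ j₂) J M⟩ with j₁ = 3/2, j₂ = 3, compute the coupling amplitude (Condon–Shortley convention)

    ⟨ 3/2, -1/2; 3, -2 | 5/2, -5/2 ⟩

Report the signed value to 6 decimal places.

j₁+j₂−J=2  J+j₁−j₂=1  J−j₁+j₂=4  j₁+j₂+J+1=8
(j₁±m₁, j₂±m₂, J±M) = (1,2,1,5,0,5)
P² = 1440/7
sum k=1..1:
  [1] −1/24 = -1/24
S = -1/24
C² = P²·S² = 5/14 ; C = -0.597614

−√(5/14) = -0.597614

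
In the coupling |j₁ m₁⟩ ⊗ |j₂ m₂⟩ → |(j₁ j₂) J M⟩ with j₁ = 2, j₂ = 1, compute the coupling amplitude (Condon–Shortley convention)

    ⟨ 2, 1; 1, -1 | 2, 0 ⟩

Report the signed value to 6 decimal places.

j₁+j₂−J=1  J+j₁−j₂=3  J−j₁+j₂=1  j₁+j₂+J+1=6
(j₁±m₁, j₂±m₂, J±M) = (3,1,0,2,2,2)
P² = 2
sum k=0..0:
  [0] +1/2 = 1/2
S = 1/2
C² = P²·S² = 1/2 ; C = +0.707107

+0.707107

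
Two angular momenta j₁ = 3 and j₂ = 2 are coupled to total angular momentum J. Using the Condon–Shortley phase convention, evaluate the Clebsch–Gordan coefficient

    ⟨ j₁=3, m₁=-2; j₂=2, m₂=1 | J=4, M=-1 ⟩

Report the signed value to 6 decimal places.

−√(7/20) = -0.591608

triangle: 1!*5!*3!/10! = 720/3628800
(j±m)!: 1!*5!*3!*1!*3!*5! = 518400
prefactor² = (2J+1)*Δ*N² = 6480/7
  k=0: +1/(0!*1!*5!*3!*0!*0!) = 1/720
  k=1: −1/(1!*0!*4!*2!*1!*1!) = -1/48
Σ = -7/360  ⇒  CG² = 6480/7*(-7/360)² = 7/20
CG = −√(7/20) = -0.591608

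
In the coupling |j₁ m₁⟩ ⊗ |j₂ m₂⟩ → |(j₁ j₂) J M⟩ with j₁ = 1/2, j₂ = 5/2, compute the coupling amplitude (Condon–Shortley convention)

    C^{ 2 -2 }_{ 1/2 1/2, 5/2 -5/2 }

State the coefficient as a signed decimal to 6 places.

+0.912871  (= +√(5/6))

j₁+j₂−J=1  J+j₁−j₂=0  J−j₁+j₂=4  j₁+j₂+J+1=6
(j₁±m₁, j₂±m₂, J±M) = (1,0,0,5,0,4)
P² = 480
sum k=0..0:
  [0] +1/24 = 1/24
S = 1/24
C² = P²·S² = 5/6 ; C = +0.912871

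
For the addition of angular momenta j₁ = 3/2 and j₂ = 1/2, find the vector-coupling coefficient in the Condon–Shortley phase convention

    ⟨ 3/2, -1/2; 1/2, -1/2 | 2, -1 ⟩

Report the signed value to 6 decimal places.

j₁+j₂−J=0  J+j₁−j₂=3  J−j₁+j₂=1  j₁+j₂+J+1=5
(j₁±m₁, j₂±m₂, J±M) = (1,2,0,1,1,3)
P² = 3
sum k=0..0:
  [0] +1/2 = 1/2
S = 1/2
C² = P²·S² = 3/4 ; C = +0.866025

+0.866025  (= +√(3/4))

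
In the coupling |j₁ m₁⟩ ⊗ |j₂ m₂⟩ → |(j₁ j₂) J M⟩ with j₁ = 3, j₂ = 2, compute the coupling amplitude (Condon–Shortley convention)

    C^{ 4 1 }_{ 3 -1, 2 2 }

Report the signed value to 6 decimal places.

j₁+j₂−J=1  J+j₁−j₂=5  J−j₁+j₂=3  j₁+j₂+J+1=10
(j₁±m₁, j₂±m₂, J±M) = (2,4,4,0,5,3)
P² = 10368/7
sum k=1..1:
  [1] −1/72 = -1/72
S = -1/72
C² = P²·S² = 2/7 ; C = -0.534522

-0.534522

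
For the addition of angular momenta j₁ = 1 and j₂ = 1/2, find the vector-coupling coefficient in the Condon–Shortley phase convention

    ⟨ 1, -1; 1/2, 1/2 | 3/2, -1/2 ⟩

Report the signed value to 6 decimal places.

triangle: 0!*2!*1!/4! = 2/24
(j±m)!: 0!*2!*1!*0!*1!*2! = 4
prefactor² = (2J+1)*Δ*N² = 4/3
  k=0: +1/(0!*0!*2!*1!*0!*0!) = 1/2
Σ = 1/2  ⇒  CG² = 4/3*1/2² = 1/3
CG = +√(1/3) = +0.577350

+√(1/3) ≈ +0.577350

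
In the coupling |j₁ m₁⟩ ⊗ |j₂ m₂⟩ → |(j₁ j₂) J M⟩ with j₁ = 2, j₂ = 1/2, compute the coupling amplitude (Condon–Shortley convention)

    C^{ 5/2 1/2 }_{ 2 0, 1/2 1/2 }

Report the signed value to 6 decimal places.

+√(3/5) ≈ +0.774597

triangle: 0!×4!×1!/6! = 24/720
(j±m)!: 2!×2!×1!×0!×3!×2! = 48
prefactor² = (2J+1)×Δ×N² = 48/5
  k=0: +1/(0!×0!×2!×1!×2!×0!) = 1/4
Σ = 1/4  ⇒  CG² = 48/5×1/4² = 3/5
CG = +√(3/5) = +0.774597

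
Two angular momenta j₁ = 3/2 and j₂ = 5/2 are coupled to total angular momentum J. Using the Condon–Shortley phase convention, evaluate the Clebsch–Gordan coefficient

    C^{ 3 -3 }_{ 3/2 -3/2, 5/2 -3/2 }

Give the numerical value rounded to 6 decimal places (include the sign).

triangle: 1!·2!·4!/8! = 48/40320
(j±m)!: 0!·3!·1!·4!·0!·6! = 103680
prefactor² = (2J+1)·Δ·N² = 864
  k=1: −1/(1!·0!·2!·0!·0!·4!) = -1/48
Σ = -1/48  ⇒  CG² = 864·(-1/48)² = 3/8
CG = −√(3/8) = -0.612372

-0.612372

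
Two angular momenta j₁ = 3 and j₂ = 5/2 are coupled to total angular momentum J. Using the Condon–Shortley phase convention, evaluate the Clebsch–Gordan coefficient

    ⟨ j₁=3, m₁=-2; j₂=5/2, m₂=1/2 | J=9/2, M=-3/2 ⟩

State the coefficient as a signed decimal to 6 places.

√[10·1!5!4!/11! · 1!5!3!2!3!6!] = √(345600/77)
  +(−1)^0/∏(0,1,5,3,0,1)! = 1/720  (running 1/720)
  +(−1)^1/∏(1,0,4,2,1,2)! = -1/96  (running -13/1440)
⟨..|..⟩ = √(345600/77)·(-13/1440) = -0.604815

-0.604815  (= −√(169/462))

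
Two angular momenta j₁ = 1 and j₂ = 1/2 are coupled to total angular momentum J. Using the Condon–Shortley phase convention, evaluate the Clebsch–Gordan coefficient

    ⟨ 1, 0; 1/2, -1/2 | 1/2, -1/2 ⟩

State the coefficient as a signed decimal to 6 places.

+0.577350  (= +√(1/3))

j₁+j₂−J=1  J+j₁−j₂=1  J−j₁+j₂=0  j₁+j₂+J+1=3
(j₁±m₁, j₂±m₂, J±M) = (1,1,0,1,0,1)
P² = 1/3
sum k=0..0:
  [0] +1/1 = 1
S = 1
C² = P²·S² = 1/3 ; C = +0.577350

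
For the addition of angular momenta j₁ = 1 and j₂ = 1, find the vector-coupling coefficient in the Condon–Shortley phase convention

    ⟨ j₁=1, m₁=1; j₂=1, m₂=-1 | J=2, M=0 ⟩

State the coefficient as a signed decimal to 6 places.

triangle: 0!×2!×2!/5! = 4/120
(j±m)!: 2!×0!×0!×2!×2!×2! = 16
prefactor² = (2J+1)×Δ×N² = 8/3
  k=0: +1/(0!×0!×0!×0!×2!×2!) = 1/4
Σ = 1/4  ⇒  CG² = 8/3×1/4² = 1/6
CG = +√(1/6) = +0.408248

+0.408248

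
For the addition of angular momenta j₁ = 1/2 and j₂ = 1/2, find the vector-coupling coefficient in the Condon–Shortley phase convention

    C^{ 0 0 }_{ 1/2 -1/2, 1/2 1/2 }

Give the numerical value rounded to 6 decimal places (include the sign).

√[1·1!0!0!/2! · 0!1!1!0!0!0!] = √(1/2)
  +(−1)^1/∏(1,0,0,0,0,0)! = -1  (running -1)
⟨..|..⟩ = √(1/2)·(-1) = -0.707107

-0.707107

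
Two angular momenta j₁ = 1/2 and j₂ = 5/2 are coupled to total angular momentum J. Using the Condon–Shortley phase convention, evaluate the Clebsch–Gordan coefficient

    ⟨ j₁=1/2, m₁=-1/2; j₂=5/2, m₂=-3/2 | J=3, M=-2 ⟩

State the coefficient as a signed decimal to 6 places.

j₁+j₂−J=0  J+j₁−j₂=1  J−j₁+j₂=5  j₁+j₂+J+1=7
(j₁±m₁, j₂±m₂, J±M) = (0,1,1,4,1,5)
P² = 480
sum k=0..0:
  [0] +1/24 = 1/24
S = 1/24
C² = P²·S² = 5/6 ; C = +0.912871

+0.912871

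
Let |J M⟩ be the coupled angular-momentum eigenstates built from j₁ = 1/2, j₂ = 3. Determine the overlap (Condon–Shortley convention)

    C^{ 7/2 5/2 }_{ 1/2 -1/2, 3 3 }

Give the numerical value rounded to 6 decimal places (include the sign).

j₁+j₂−J=0  J+j₁−j₂=1  J−j₁+j₂=6  j₁+j₂+J+1=8
(j₁±m₁, j₂±m₂, J±M) = (0,1,6,0,6,1)
P² = 518400/7
sum k=0..0:
  [0] +1/720 = 1/720
S = 1/720
C² = P²·S² = 1/7 ; C = +0.377964

+√(1/7) ≈ +0.377964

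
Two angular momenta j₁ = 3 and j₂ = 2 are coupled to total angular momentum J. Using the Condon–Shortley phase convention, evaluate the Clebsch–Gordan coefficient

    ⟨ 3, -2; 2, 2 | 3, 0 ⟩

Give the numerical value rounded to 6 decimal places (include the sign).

+0.577350  (= +√(1/3))

j₁+j₂−J=2  J+j₁−j₂=4  J−j₁+j₂=2  j₁+j₂+J+1=9
(j₁±m₁, j₂±m₂, J±M) = (1,5,4,0,3,3)
P² = 192
sum k=2..2:
  [2] +1/24 = 1/24
S = 1/24
C² = P²·S² = 1/3 ; C = +0.577350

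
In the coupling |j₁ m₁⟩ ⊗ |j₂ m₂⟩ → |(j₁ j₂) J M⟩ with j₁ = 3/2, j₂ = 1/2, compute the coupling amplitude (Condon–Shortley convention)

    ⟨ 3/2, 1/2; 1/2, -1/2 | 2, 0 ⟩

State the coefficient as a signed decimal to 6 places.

√[5·0!3!1!/5! · 2!1!0!1!2!2!] = √(2)
  +(−1)^0/∏(0,0,1,0,2,1)! = 1/2  (running 1/2)
⟨..|..⟩ = √(2)·(1/2) = +0.707107

+0.707107  (= +√(1/2))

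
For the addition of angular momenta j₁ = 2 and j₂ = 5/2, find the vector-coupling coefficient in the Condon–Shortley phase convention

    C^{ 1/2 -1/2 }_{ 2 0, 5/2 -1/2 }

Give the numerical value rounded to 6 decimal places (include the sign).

+0.447214  (= +√(1/5))

triangle: 4!*0!*1!/6! = 24/720
(j±m)!: 2!*2!*2!*3!*0!*1! = 48
prefactor² = (2J+1)*Δ*N² = 16/5
  k=2: +1/(2!*2!*0!*0!*0!*1!) = 1/4
Σ = 1/4  ⇒  CG² = 16/5*1/4² = 1/5
CG = +√(1/5) = +0.447214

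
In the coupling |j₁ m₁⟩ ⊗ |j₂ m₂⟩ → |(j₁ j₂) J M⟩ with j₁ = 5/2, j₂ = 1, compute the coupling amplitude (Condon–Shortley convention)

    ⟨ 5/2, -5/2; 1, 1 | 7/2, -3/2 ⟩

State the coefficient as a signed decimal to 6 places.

triangle: 0!·5!·2!/8! = 240/40320
(j±m)!: 0!·5!·2!·0!·2!·5! = 57600
prefactor² = (2J+1)·Δ·N² = 19200/7
  k=0: +1/(0!·0!·5!·2!·0!·0!) = 1/240
Σ = 1/240  ⇒  CG² = 19200/7·1/240² = 1/21
CG = +√(1/21) = +0.218218

+√(1/21) = +0.218218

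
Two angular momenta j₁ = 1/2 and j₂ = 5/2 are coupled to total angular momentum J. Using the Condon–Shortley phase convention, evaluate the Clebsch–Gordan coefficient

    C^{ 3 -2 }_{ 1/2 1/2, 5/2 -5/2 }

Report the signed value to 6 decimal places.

+0.408248  (= +√(1/6))

j₁+j₂−J=0  J+j₁−j₂=1  J−j₁+j₂=5  j₁+j₂+J+1=7
(j₁±m₁, j₂±m₂, J±M) = (1,0,0,5,1,5)
P² = 2400
sum k=0..0:
  [0] +1/120 = 1/120
S = 1/120
C² = P²·S² = 1/6 ; C = +0.408248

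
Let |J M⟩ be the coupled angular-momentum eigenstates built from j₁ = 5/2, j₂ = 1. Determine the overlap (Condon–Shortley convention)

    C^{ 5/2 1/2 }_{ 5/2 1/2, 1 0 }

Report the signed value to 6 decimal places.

√[6·1!4!1!/7! · 3!2!1!1!3!2!] = √(144/35)
  +(−1)^0/∏(0,1,2,1,2,0)! = 1/4  (running 1/4)
  +(−1)^1/∏(1,0,1,0,3,1)! = -1/6  (running 1/12)
⟨..|..⟩ = √(144/35)·(1/12) = +0.169031

+√(1/35) = +0.169031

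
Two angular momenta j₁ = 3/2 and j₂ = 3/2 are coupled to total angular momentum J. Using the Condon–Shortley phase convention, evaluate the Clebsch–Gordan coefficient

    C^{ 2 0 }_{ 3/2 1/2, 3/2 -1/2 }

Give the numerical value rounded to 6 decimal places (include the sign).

+√(1/4) = +0.500000

√[5·1!2!2!/6! · 2!1!1!2!2!2!] = √(4/9)
  +(−1)^0/∏(0,1,1,1,1,1)! = 1  (running 1)
  +(−1)^1/∏(1,0,0,0,2,2)! = -1/4  (running 3/4)
⟨..|..⟩ = √(4/9)·(3/4) = +0.500000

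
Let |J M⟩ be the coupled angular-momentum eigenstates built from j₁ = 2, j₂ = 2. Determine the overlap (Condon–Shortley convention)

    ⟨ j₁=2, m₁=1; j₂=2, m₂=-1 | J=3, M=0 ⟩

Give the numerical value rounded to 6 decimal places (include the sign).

triangle: 1!*3!*3!/8! = 36/40320
(j±m)!: 3!*1!*1!*3!*3!*3! = 1296
prefactor² = (2J+1)*Δ*N² = 81/10
  k=0: +1/(0!*1!*1!*1!*2!*2!) = 1/4
  k=1: −1/(1!*0!*0!*0!*3!*3!) = -1/36
Σ = 2/9  ⇒  CG² = 81/10*2/9² = 2/5
CG = +√(2/5) = +0.632456

+0.632456  (= +√(2/5))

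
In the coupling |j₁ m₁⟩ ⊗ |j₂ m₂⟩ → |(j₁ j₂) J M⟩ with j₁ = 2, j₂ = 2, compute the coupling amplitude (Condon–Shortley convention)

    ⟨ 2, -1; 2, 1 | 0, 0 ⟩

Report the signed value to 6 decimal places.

−√(1/5) = -0.447214

√[1·4!0!0!/5! · 1!3!3!1!0!0!] = √(36/5)
  +(−1)^3/∏(3,1,0,0,0,0)! = -1/6  (running -1/6)
⟨..|..⟩ = √(36/5)·(-1/6) = -0.447214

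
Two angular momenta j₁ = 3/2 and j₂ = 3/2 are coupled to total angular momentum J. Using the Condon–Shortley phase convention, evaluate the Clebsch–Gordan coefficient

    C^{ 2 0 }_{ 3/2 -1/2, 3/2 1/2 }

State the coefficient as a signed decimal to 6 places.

-0.500000

√[5·1!2!2!/6! · 1!2!2!1!2!2!] = √(4/9)
  +(−1)^0/∏(0,1,2,2,0,0)! = 1/4  (running 1/4)
  +(−1)^1/∏(1,0,1,1,1,1)! = -1  (running -3/4)
⟨..|..⟩ = √(4/9)·(-3/4) = -0.500000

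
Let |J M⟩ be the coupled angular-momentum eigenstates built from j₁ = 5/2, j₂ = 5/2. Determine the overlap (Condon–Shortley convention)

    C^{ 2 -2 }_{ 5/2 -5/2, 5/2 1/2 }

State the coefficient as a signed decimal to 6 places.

−√(5/28) ≈ -0.422577

j₁+j₂−J=3  J+j₁−j₂=2  J−j₁+j₂=2  j₁+j₂+J+1=8
(j₁±m₁, j₂±m₂, J±M) = (0,5,3,2,0,4)
P² = 720/7
sum k=3..3:
  [3] −1/24 = -1/24
S = -1/24
C² = P²·S² = 5/28 ; C = -0.422577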